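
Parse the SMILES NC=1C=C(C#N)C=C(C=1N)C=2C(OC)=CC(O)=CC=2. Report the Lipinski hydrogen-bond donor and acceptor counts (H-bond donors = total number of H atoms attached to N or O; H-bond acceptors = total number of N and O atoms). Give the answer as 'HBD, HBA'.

5, 5

Donors: find every N or O and count the H atoms it carries.
  atom 1 (N): bond orders sum to 1 → 2 H
  atom 6 (N): bond orders sum to 3 → 0 H
  atom 10 (N): bond orders sum to 1 → 2 H
  atom 13 (O): bond orders sum to 2 → 0 H
  atom 17 (O): bond orders sum to 1 → 1 H
Lipinski HBD = 5.
Acceptors: N atoms = 3, O atoms = 2 → HBA = 5.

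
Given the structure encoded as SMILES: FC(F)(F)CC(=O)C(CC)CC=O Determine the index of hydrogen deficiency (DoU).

Molecular formula: C8H11F3O2.
DoU = (2C + 2 + N − H − X) / 2, where X is the halogen count and O/S are ignored.
    = (2·8 + 2 + 0 − 11 − 3) / 2 = 4 / 2 = 2.

2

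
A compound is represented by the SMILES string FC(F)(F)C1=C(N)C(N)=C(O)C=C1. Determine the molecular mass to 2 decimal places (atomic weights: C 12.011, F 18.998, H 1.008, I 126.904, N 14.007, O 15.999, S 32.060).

192.14 g/mol

First, the molecular formula is C7H7F3N2O (counting implicit H from valence).
  C: 7 × 12.011 = 84.077
  F: 3 × 18.998 = 56.994
  H: 7 × 1.008 = 7.056
  N: 2 × 14.007 = 28.014
  O: 1 × 15.999 = 15.999
Sum: 7×12.011 + 3×18.998 + 7×1.008 + 2×14.007 + 1×15.999 = 192.140 → 192.14 g/mol.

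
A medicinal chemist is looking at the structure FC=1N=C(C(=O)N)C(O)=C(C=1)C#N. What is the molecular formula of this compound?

Walk through each heavy atom and fill implicit hydrogens from standard valence (C 4, N 3, O 2, S 2, halogen 1):
  atom 1: F (halogen, monovalent) → 0 H
  atom 2: C, bond orders sum to 4 (valence 4) → 0 H
  atom 3: N, bond orders sum to 3 (valence 3) → 0 H
  atom 4: C, bond orders sum to 4 (valence 4) → 0 H
  atom 5: C, bond orders sum to 4 (valence 4) → 0 H
  atom 6: O, bond orders sum to 2 (valence 2) → 0 H
  atom 7: N, bond orders sum to 1 (valence 3) → 2 H
  atom 8: C, bond orders sum to 4 (valence 4) → 0 H
  atom 9: O, bond orders sum to 1 (valence 2) → 1 H
  atom 10: C, bond orders sum to 4 (valence 4) → 0 H
  atom 11: C, bond orders sum to 3 (valence 4) → 1 H
  atom 12: C, bond orders sum to 4 (valence 4) → 0 H
  atom 13: N, bond orders sum to 3 (valence 3) → 0 H
Totals → C:7, H:4, F:1, N:3, O:2.

C7H4FN3O2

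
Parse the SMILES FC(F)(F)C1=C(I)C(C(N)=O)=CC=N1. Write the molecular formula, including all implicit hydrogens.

Walk through each heavy atom and fill implicit hydrogens from standard valence (C 4, N 3, O 2, S 2, halogen 1):
  atom 1: F (halogen, monovalent) → 0 H
  atom 2: C, bond orders sum to 4 (valence 4) → 0 H
  atom 3: F (halogen, monovalent) → 0 H
  atom 4: F (halogen, monovalent) → 0 H
  atom 5: C, bond orders sum to 4 (valence 4) → 0 H
  atom 6: C, bond orders sum to 4 (valence 4) → 0 H
  atom 7: I (halogen, monovalent) → 0 H
  atom 8: C, bond orders sum to 4 (valence 4) → 0 H
  atom 9: C, bond orders sum to 4 (valence 4) → 0 H
  atom 10: N, bond orders sum to 1 (valence 3) → 2 H
  atom 11: O, bond orders sum to 2 (valence 2) → 0 H
  atom 12: C, bond orders sum to 3 (valence 4) → 1 H
  atom 13: C, bond orders sum to 3 (valence 4) → 1 H
  atom 14: N, bond orders sum to 3 (valence 3) → 0 H
Totals → C:7, H:4, F:3, I:1, N:2, O:1.
In Hill order: C7H4F3IN2O.

C7H4F3IN2O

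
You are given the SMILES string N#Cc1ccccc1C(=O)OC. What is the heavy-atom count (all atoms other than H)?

12

Every atom symbol written in the SMILES (organic subset) is one heavy atom; implicit H are not written.
Heavy atoms by element → C:9, N:1, O:2.
Total: 12.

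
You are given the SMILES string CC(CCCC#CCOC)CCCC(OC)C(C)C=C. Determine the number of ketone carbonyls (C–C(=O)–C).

0

Scan the SMILES for the ketone motif — none present.
Groups that are present: 1 alkene, 1 alkyne, 2 ether.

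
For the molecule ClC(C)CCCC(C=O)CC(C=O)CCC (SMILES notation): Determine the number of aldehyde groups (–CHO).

2

The aldehyde motif appears at heavy-atom positions 8, 12 in the SMILES.
Aldehyde count: 2.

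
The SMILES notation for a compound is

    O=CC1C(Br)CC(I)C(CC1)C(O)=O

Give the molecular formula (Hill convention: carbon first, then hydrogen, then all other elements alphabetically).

Walk through each heavy atom and fill implicit hydrogens from standard valence (C 4, N 3, O 2, S 2, halogen 1):
  atom 1: O, bond orders sum to 2 (valence 2) → 0 H
  atom 2: C, bond orders sum to 3 (valence 4) → 1 H
  atom 3: C, bond orders sum to 3 (valence 4) → 1 H
  atom 4: C, bond orders sum to 3 (valence 4) → 1 H
  atom 5: Br (halogen, monovalent) → 0 H
  atom 6: C, bond orders sum to 2 (valence 4) → 2 H
  atom 7: C, bond orders sum to 3 (valence 4) → 1 H
  atom 8: I (halogen, monovalent) → 0 H
  atom 9: C, bond orders sum to 3 (valence 4) → 1 H
  atom 10: C, bond orders sum to 2 (valence 4) → 2 H
  atom 11: C, bond orders sum to 2 (valence 4) → 2 H
  atom 12: C, bond orders sum to 4 (valence 4) → 0 H
  atom 13: O, bond orders sum to 1 (valence 2) → 1 H
  atom 14: O, bond orders sum to 2 (valence 2) → 0 H
Totals → C:9, H:12, Br:1, I:1, O:3.

C9H12BrIO3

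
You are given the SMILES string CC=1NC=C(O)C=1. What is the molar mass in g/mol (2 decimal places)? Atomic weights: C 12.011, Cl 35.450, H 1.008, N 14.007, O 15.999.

97.12 g/mol

First, the molecular formula is C5H7NO (counting implicit H from valence).
  C: 5 × 12.011 = 60.055
  H: 7 × 1.008 = 7.056
  N: 1 × 14.007 = 14.007
  O: 1 × 15.999 = 15.999
Sum: 5×12.011 + 7×1.008 + 1×14.007 + 1×15.999 = 97.117 → 97.12 g/mol.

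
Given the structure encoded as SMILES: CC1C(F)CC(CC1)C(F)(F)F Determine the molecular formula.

C8H12F4

Walk through each heavy atom and fill implicit hydrogens from standard valence (C 4, N 3, O 2, S 2, halogen 1):
  atom 1: C, bond orders sum to 1 (valence 4) → 3 H
  atom 2: C, bond orders sum to 3 (valence 4) → 1 H
  atom 3: C, bond orders sum to 3 (valence 4) → 1 H
  atom 4: F (halogen, monovalent) → 0 H
  atom 5: C, bond orders sum to 2 (valence 4) → 2 H
  atom 6: C, bond orders sum to 3 (valence 4) → 1 H
  atom 7: C, bond orders sum to 2 (valence 4) → 2 H
  atom 8: C, bond orders sum to 2 (valence 4) → 2 H
  atom 9: C, bond orders sum to 4 (valence 4) → 0 H
  atom 10: F (halogen, monovalent) → 0 H
  atom 11: F (halogen, monovalent) → 0 H
  atom 12: F (halogen, monovalent) → 0 H
Totals → C:8, H:12, F:4.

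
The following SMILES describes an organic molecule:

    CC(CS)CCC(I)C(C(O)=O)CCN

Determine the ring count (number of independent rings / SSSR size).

0

In SMILES, each pair of matching ring-closure digits denotes one ring-closing bond; the number of such bonds equals the number of independent rings.
Ring-closure bonds here: 0.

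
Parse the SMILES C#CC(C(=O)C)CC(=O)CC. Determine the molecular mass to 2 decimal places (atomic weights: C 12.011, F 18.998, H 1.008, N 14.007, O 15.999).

152.19 g/mol

First, the molecular formula is C9H12O2 (counting implicit H from valence).
  C: 9 × 12.011 = 108.099
  H: 12 × 1.008 = 12.096
  O: 2 × 15.999 = 31.998
Sum: 9×12.011 + 12×1.008 + 2×15.999 = 152.193 → 152.19 g/mol.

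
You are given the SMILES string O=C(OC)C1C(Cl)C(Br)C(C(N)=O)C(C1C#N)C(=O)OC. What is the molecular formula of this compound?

Walk through each heavy atom and fill implicit hydrogens from standard valence (C 4, N 3, O 2, S 2, halogen 1):
  atom 1: O, bond orders sum to 2 (valence 2) → 0 H
  atom 2: C, bond orders sum to 4 (valence 4) → 0 H
  atom 3: O, bond orders sum to 2 (valence 2) → 0 H
  atom 4: C, bond orders sum to 1 (valence 4) → 3 H
  atom 5: C, bond orders sum to 3 (valence 4) → 1 H
  atom 6: C, bond orders sum to 3 (valence 4) → 1 H
  atom 7: Cl (halogen, monovalent) → 0 H
  atom 8: C, bond orders sum to 3 (valence 4) → 1 H
  atom 9: Br (halogen, monovalent) → 0 H
  atom 10: C, bond orders sum to 3 (valence 4) → 1 H
  atom 11: C, bond orders sum to 4 (valence 4) → 0 H
  atom 12: N, bond orders sum to 1 (valence 3) → 2 H
  atom 13: O, bond orders sum to 2 (valence 2) → 0 H
  atom 14: C, bond orders sum to 3 (valence 4) → 1 H
  atom 15: C, bond orders sum to 3 (valence 4) → 1 H
  atom 16: C, bond orders sum to 4 (valence 4) → 0 H
  atom 17: N, bond orders sum to 3 (valence 3) → 0 H
  atom 18: C, bond orders sum to 4 (valence 4) → 0 H
  atom 19: O, bond orders sum to 2 (valence 2) → 0 H
  atom 20: O, bond orders sum to 2 (valence 2) → 0 H
  atom 21: C, bond orders sum to 1 (valence 4) → 3 H
Totals → C:12, H:14, Br:1, Cl:1, N:2, O:5.
In Hill order: C12H14BrClN2O5.

C12H14BrClN2O5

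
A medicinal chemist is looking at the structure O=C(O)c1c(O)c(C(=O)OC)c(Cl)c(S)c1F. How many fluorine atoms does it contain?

1

Scan the SMILES for F atoms (remember two-letter symbols like Cl and Br are single atoms).
Fluorine count: 1.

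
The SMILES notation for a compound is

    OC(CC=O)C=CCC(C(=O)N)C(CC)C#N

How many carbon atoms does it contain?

Count every carbon token in the SMILES (each C, including those in ring-closure positions and inside branches).
Carbon count: 12.

12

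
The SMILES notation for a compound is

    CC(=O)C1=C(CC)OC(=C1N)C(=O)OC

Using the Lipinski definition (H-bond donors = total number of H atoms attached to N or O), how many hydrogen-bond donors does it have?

Donors: find every N or O and count the H atoms it carries.
  atom 3 (O): bond orders sum to 2 → 0 H
  atom 8 (O): bond orders sum to 2 → 0 H
  atom 11 (N): bond orders sum to 1 → 2 H
  atom 13 (O): bond orders sum to 2 → 0 H
  atom 14 (O): bond orders sum to 2 → 0 H
Lipinski HBD = 2.

2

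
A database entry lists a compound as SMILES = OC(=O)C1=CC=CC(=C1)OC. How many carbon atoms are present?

Count every carbon token in the SMILES (each C, including those in ring-closure positions and inside branches).
Carbon count: 8.

8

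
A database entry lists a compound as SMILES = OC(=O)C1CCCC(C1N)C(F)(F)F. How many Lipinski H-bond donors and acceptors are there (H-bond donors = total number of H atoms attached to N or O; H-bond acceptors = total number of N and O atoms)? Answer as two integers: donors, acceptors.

3, 3

Donors: find every N or O and count the H atoms it carries.
  atom 1 (O): bond orders sum to 1 → 1 H
  atom 3 (O): bond orders sum to 2 → 0 H
  atom 10 (N): bond orders sum to 1 → 2 H
Lipinski HBD = 3.
Acceptors: N atoms = 1, O atoms = 2 → HBA = 3.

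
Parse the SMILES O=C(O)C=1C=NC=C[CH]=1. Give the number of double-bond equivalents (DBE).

Molecular formula: C6H5NO2.
DoU = (2C + 2 + N − H − X) / 2, where X is the halogen count and O/S are ignored.
    = (2·6 + 2 + 1 − 5 − 0) / 2 = 10 / 2 = 5.

5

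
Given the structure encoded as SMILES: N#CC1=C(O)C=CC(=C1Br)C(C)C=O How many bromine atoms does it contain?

1

Scan the SMILES for Br atoms (remember two-letter symbols like Cl and Br are single atoms).
Bromine count: 1.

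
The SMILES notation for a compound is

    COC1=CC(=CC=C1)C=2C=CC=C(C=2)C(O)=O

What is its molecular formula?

Walk through each heavy atom and fill implicit hydrogens from standard valence (C 4, N 3, O 2, S 2, halogen 1):
  atom 1: C, bond orders sum to 1 (valence 4) → 3 H
  atom 2: O, bond orders sum to 2 (valence 2) → 0 H
  atom 3: C, bond orders sum to 4 (valence 4) → 0 H
  atom 4: C, bond orders sum to 3 (valence 4) → 1 H
  atom 5: C, bond orders sum to 4 (valence 4) → 0 H
  atom 6: C, bond orders sum to 3 (valence 4) → 1 H
  atom 7: C, bond orders sum to 3 (valence 4) → 1 H
  atom 8: C, bond orders sum to 3 (valence 4) → 1 H
  atom 9: C, bond orders sum to 4 (valence 4) → 0 H
  atom 10: C, bond orders sum to 3 (valence 4) → 1 H
  atom 11: C, bond orders sum to 3 (valence 4) → 1 H
  atom 12: C, bond orders sum to 3 (valence 4) → 1 H
  atom 13: C, bond orders sum to 4 (valence 4) → 0 H
  atom 14: C, bond orders sum to 3 (valence 4) → 1 H
  atom 15: C, bond orders sum to 4 (valence 4) → 0 H
  atom 16: O, bond orders sum to 1 (valence 2) → 1 H
  atom 17: O, bond orders sum to 2 (valence 2) → 0 H
Totals → C:14, H:12, O:3.
In Hill order: C14H12O3.

C14H12O3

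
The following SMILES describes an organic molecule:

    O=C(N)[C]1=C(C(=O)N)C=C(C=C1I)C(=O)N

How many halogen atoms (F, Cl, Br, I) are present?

1

Halogen atoms appear at heavy-atom position 13 (1×I).
Other groups present: 3 amide.
Halogen count: 1.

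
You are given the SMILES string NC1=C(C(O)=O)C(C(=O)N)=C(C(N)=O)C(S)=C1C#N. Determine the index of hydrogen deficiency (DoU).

9

Degree of unsaturation = (number of rings) + (number of π bonds).
Ring closures in the SMILES: 1.
π bonds: 6 double bonds (each 1 DoU), 1 triple bond (each 2 DoU) → 8 DoU from unsaturation.
Total DoU = 1 + 8 = 9.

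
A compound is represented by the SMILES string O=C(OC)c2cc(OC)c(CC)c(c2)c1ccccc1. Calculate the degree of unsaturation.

9

Molecular formula: C17H18O3.
DoU = (2C + 2 + N − H − X) / 2, where X is the halogen count and O/S are ignored.
    = (2·17 + 2 + 0 − 18 − 0) / 2 = 18 / 2 = 9.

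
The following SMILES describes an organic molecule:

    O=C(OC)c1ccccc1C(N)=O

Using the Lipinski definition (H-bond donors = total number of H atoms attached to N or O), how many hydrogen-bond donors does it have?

2

Donors: find every N or O and count the H atoms it carries.
  atom 1 (O): bond orders sum to 2 → 0 H
  atom 3 (O): bond orders sum to 2 → 0 H
  atom 12 (N): bond orders sum to 1 → 2 H
  atom 13 (O): bond orders sum to 2 → 0 H
Lipinski HBD = 2.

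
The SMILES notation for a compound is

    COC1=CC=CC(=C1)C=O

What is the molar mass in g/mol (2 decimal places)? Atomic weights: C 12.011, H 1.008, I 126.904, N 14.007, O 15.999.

136.15 g/mol

First, the molecular formula is C8H8O2 (counting implicit H from valence).
  C: 8 × 12.011 = 96.088
  H: 8 × 1.008 = 8.064
  O: 2 × 15.999 = 31.998
Sum: 8×12.011 + 8×1.008 + 2×15.999 = 136.150 → 136.15 g/mol.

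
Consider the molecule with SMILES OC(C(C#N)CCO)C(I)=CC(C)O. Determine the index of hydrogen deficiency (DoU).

Molecular formula: C9H14INO3.
DoU = (2C + 2 + N − H − X) / 2, where X is the halogen count and O/S are ignored.
    = (2·9 + 2 + 1 − 14 − 1) / 2 = 6 / 2 = 3.

3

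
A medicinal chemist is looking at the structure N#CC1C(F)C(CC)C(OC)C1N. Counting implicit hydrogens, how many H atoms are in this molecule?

15

Walk through each heavy atom and fill implicit hydrogens from standard valence (C 4, N 3, O 2, S 2, halogen 1):
  atom 1: N, bond orders sum to 3 (valence 3) → 0 H
  atom 2: C, bond orders sum to 4 (valence 4) → 0 H
  atom 3: C, bond orders sum to 3 (valence 4) → 1 H
  atom 4: C, bond orders sum to 3 (valence 4) → 1 H
  atom 5: F (halogen, monovalent) → 0 H
  atom 6: C, bond orders sum to 3 (valence 4) → 1 H
  atom 7: C, bond orders sum to 2 (valence 4) → 2 H
  atom 8: C, bond orders sum to 1 (valence 4) → 3 H
  atom 9: C, bond orders sum to 3 (valence 4) → 1 H
  atom 10: O, bond orders sum to 2 (valence 2) → 0 H
  atom 11: C, bond orders sum to 1 (valence 4) → 3 H
  atom 12: C, bond orders sum to 3 (valence 4) → 1 H
  atom 13: N, bond orders sum to 1 (valence 3) → 2 H
Total hydrogens: 15.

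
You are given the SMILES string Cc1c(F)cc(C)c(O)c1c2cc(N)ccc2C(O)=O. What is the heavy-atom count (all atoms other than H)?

Every atom symbol written in the SMILES (organic subset) is one heavy atom; implicit H are not written.
Heavy atoms by element → C:15, F:1, N:1, O:3.
Total: 20.

20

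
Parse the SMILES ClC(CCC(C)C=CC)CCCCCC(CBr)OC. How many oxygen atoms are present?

1

Scan the SMILES for O atoms (remember two-letter symbols like Cl and Br are single atoms).
Oxygen count: 1.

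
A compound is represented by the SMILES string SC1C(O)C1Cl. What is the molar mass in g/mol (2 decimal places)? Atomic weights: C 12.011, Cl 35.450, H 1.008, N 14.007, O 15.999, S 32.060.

First, the molecular formula is C3H5ClOS (counting implicit H from valence).
  C: 3 × 12.011 = 36.033
  Cl: 1 × 35.450 = 35.450
  H: 5 × 1.008 = 5.040
  O: 1 × 15.999 = 15.999
  S: 1 × 32.060 = 32.060
Sum: 3×12.011 + 1×35.450 + 5×1.008 + 1×15.999 + 1×32.060 = 124.582 → 124.58 g/mol.

124.58 g/mol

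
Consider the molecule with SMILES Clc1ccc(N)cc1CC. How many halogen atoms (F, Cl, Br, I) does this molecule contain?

Halogen atoms appear at heavy-atom position 1 (1×Cl).
Other groups present: 1 primary amine.
Halogen count: 1.

1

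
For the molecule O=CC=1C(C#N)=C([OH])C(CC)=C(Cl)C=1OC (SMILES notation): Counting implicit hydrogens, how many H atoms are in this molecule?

10

Walk through each heavy atom and fill implicit hydrogens from standard valence (C 4, N 3, O 2, S 2, halogen 1):
  atom 1: O, bond orders sum to 2 (valence 2) → 0 H
  atom 2: C, bond orders sum to 3 (valence 4) → 1 H
  atom 3: C, bond orders sum to 4 (valence 4) → 0 H
  atom 4: C, bond orders sum to 4 (valence 4) → 0 H
  atom 5: C, bond orders sum to 4 (valence 4) → 0 H
  atom 6: N, bond orders sum to 3 (valence 3) → 0 H
  atom 7: C, bond orders sum to 4 (valence 4) → 0 H
  atom 8: O with explicit H count 1
  atom 9: C, bond orders sum to 4 (valence 4) → 0 H
  atom 10: C, bond orders sum to 2 (valence 4) → 2 H
  atom 11: C, bond orders sum to 1 (valence 4) → 3 H
  atom 12: C, bond orders sum to 4 (valence 4) → 0 H
  atom 13: Cl (halogen, monovalent) → 0 H
  atom 14: C, bond orders sum to 4 (valence 4) → 0 H
  atom 15: O, bond orders sum to 2 (valence 2) → 0 H
  atom 16: C, bond orders sum to 1 (valence 4) → 3 H
Total hydrogens: 10.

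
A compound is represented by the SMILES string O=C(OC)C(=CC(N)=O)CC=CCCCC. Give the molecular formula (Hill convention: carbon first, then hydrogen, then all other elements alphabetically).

C12H19NO3

Walk through each heavy atom and fill implicit hydrogens from standard valence (C 4, N 3, O 2, S 2, halogen 1):
  atom 1: O, bond orders sum to 2 (valence 2) → 0 H
  atom 2: C, bond orders sum to 4 (valence 4) → 0 H
  atom 3: O, bond orders sum to 2 (valence 2) → 0 H
  atom 4: C, bond orders sum to 1 (valence 4) → 3 H
  atom 5: C, bond orders sum to 4 (valence 4) → 0 H
  atom 6: C, bond orders sum to 3 (valence 4) → 1 H
  atom 7: C, bond orders sum to 4 (valence 4) → 0 H
  atom 8: N, bond orders sum to 1 (valence 3) → 2 H
  atom 9: O, bond orders sum to 2 (valence 2) → 0 H
  atom 10: C, bond orders sum to 2 (valence 4) → 2 H
  atom 11: C, bond orders sum to 3 (valence 4) → 1 H
  atom 12: C, bond orders sum to 3 (valence 4) → 1 H
  atom 13: C, bond orders sum to 2 (valence 4) → 2 H
  atom 14: C, bond orders sum to 2 (valence 4) → 2 H
  atom 15: C, bond orders sum to 2 (valence 4) → 2 H
  atom 16: C, bond orders sum to 1 (valence 4) → 3 H
Totals → C:12, H:19, N:1, O:3.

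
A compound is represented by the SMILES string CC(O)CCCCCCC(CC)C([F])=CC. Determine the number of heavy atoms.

Every atom symbol written in the SMILES (organic subset) is one heavy atom; implicit H are not written.
Heavy atoms by element → C:14, F:1, O:1.
Total: 16.

16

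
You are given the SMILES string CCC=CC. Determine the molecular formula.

C5H10

Walk through each heavy atom and fill implicit hydrogens from standard valence (C 4, N 3, O 2, S 2, halogen 1):
  atom 1: C, bond orders sum to 1 (valence 4) → 3 H
  atom 2: C, bond orders sum to 2 (valence 4) → 2 H
  atom 3: C, bond orders sum to 3 (valence 4) → 1 H
  atom 4: C, bond orders sum to 3 (valence 4) → 1 H
  atom 5: C, bond orders sum to 1 (valence 4) → 3 H
Totals → C:5, H:10.
In Hill order: C5H10.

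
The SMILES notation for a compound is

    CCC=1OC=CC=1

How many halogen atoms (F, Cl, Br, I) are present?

Scan the SMILES for the halogen motif — none present.

0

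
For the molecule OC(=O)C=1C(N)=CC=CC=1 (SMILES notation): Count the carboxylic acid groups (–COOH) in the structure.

1

The carboxylic acid motif appears at heavy-atom position 2 in the SMILES.
Other groups present: 1 primary amine.
Carboxylic acid count: 1.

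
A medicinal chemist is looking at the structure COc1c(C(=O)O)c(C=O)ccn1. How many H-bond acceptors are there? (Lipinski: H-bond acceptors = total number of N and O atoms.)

5

N atoms: 1; O atoms: 4.
Lipinski HBA = 1 + 4 = 5.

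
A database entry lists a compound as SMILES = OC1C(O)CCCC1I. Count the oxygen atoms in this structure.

Scan the SMILES for O atoms (remember two-letter symbols like Cl and Br are single atoms).
Oxygen count: 2.

2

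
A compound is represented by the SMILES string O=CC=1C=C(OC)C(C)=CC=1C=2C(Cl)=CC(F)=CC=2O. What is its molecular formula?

Walk through each heavy atom and fill implicit hydrogens from standard valence (C 4, N 3, O 2, S 2, halogen 1):
  atom 1: O, bond orders sum to 2 (valence 2) → 0 H
  atom 2: C, bond orders sum to 3 (valence 4) → 1 H
  atom 3: C, bond orders sum to 4 (valence 4) → 0 H
  atom 4: C, bond orders sum to 3 (valence 4) → 1 H
  atom 5: C, bond orders sum to 4 (valence 4) → 0 H
  atom 6: O, bond orders sum to 2 (valence 2) → 0 H
  atom 7: C, bond orders sum to 1 (valence 4) → 3 H
  atom 8: C, bond orders sum to 4 (valence 4) → 0 H
  atom 9: C, bond orders sum to 1 (valence 4) → 3 H
  atom 10: C, bond orders sum to 3 (valence 4) → 1 H
  atom 11: C, bond orders sum to 4 (valence 4) → 0 H
  atom 12: C, bond orders sum to 4 (valence 4) → 0 H
  atom 13: C, bond orders sum to 4 (valence 4) → 0 H
  atom 14: Cl (halogen, monovalent) → 0 H
  atom 15: C, bond orders sum to 3 (valence 4) → 1 H
  atom 16: C, bond orders sum to 4 (valence 4) → 0 H
  atom 17: F (halogen, monovalent) → 0 H
  atom 18: C, bond orders sum to 3 (valence 4) → 1 H
  atom 19: C, bond orders sum to 4 (valence 4) → 0 H
  atom 20: O, bond orders sum to 1 (valence 2) → 1 H
Totals → C:15, H:12, Cl:1, F:1, O:3.
In Hill order: C15H12ClFO3.

C15H12ClFO3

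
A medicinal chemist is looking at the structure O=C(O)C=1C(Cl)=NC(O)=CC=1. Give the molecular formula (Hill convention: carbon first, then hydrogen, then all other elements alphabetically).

Walk through each heavy atom and fill implicit hydrogens from standard valence (C 4, N 3, O 2, S 2, halogen 1):
  atom 1: O, bond orders sum to 2 (valence 2) → 0 H
  atom 2: C, bond orders sum to 4 (valence 4) → 0 H
  atom 3: O, bond orders sum to 1 (valence 2) → 1 H
  atom 4: C, bond orders sum to 4 (valence 4) → 0 H
  atom 5: C, bond orders sum to 4 (valence 4) → 0 H
  atom 6: Cl (halogen, monovalent) → 0 H
  atom 7: N, bond orders sum to 3 (valence 3) → 0 H
  atom 8: C, bond orders sum to 4 (valence 4) → 0 H
  atom 9: O, bond orders sum to 1 (valence 2) → 1 H
  atom 10: C, bond orders sum to 3 (valence 4) → 1 H
  atom 11: C, bond orders sum to 3 (valence 4) → 1 H
Totals → C:6, H:4, Cl:1, N:1, O:3.

C6H4ClNO3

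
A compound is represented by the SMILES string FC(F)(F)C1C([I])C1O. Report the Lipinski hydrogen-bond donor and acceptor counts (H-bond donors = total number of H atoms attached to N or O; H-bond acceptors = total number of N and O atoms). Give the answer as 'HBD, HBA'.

Donors: find every N or O and count the H atoms it carries.
  atom 9 (O): bond orders sum to 1 → 1 H
Lipinski HBD = 1.
Acceptors: N atoms = 0, O atoms = 1 → HBA = 1.

1, 1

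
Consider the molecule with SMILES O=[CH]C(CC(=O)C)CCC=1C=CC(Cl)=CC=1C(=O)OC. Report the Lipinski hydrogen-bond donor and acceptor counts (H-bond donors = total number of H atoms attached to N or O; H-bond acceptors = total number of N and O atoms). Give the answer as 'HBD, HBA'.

Donors: find every N or O and count the H atoms it carries.
  atom 1 (O): bond orders sum to 2 → 0 H
  atom 6 (O): bond orders sum to 2 → 0 H
  atom 18 (O): bond orders sum to 2 → 0 H
  atom 19 (O): bond orders sum to 2 → 0 H
Lipinski HBD = 0.
Acceptors: N atoms = 0, O atoms = 4 → HBA = 4.

0, 4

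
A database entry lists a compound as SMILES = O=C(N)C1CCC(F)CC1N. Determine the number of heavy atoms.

Every atom symbol written in the SMILES (organic subset) is one heavy atom; implicit H are not written.
Heavy atoms by element → C:7, F:1, N:2, O:1.
Total: 11.

11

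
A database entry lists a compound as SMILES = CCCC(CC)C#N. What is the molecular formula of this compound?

Walk through each heavy atom and fill implicit hydrogens from standard valence (C 4, N 3, O 2, S 2, halogen 1):
  atom 1: C, bond orders sum to 1 (valence 4) → 3 H
  atom 2: C, bond orders sum to 2 (valence 4) → 2 H
  atom 3: C, bond orders sum to 2 (valence 4) → 2 H
  atom 4: C, bond orders sum to 3 (valence 4) → 1 H
  atom 5: C, bond orders sum to 2 (valence 4) → 2 H
  atom 6: C, bond orders sum to 1 (valence 4) → 3 H
  atom 7: C, bond orders sum to 4 (valence 4) → 0 H
  atom 8: N, bond orders sum to 3 (valence 3) → 0 H
Totals → C:7, H:13, N:1.
In Hill order: C7H13N.

C7H13N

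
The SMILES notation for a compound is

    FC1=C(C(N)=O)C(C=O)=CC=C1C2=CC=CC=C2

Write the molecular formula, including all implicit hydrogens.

C14H10FNO2

Walk through each heavy atom and fill implicit hydrogens from standard valence (C 4, N 3, O 2, S 2, halogen 1):
  atom 1: F (halogen, monovalent) → 0 H
  atom 2: C, bond orders sum to 4 (valence 4) → 0 H
  atom 3: C, bond orders sum to 4 (valence 4) → 0 H
  atom 4: C, bond orders sum to 4 (valence 4) → 0 H
  atom 5: N, bond orders sum to 1 (valence 3) → 2 H
  atom 6: O, bond orders sum to 2 (valence 2) → 0 H
  atom 7: C, bond orders sum to 4 (valence 4) → 0 H
  atom 8: C, bond orders sum to 3 (valence 4) → 1 H
  atom 9: O, bond orders sum to 2 (valence 2) → 0 H
  atom 10: C, bond orders sum to 3 (valence 4) → 1 H
  atom 11: C, bond orders sum to 3 (valence 4) → 1 H
  atom 12: C, bond orders sum to 4 (valence 4) → 0 H
  atom 13: C, bond orders sum to 4 (valence 4) → 0 H
  atom 14: C, bond orders sum to 3 (valence 4) → 1 H
  atom 15: C, bond orders sum to 3 (valence 4) → 1 H
  atom 16: C, bond orders sum to 3 (valence 4) → 1 H
  atom 17: C, bond orders sum to 3 (valence 4) → 1 H
  atom 18: C, bond orders sum to 3 (valence 4) → 1 H
Totals → C:14, H:10, F:1, N:1, O:2.
In Hill order: C14H10FNO2.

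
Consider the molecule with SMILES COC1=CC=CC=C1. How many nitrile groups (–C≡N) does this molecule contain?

Scan the SMILES for the nitrile motif — none present.
Groups that are present: 1 ether.

0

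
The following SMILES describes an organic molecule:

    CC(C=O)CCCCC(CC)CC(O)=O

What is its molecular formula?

C12H22O3

Walk through each heavy atom and fill implicit hydrogens from standard valence (C 4, N 3, O 2, S 2, halogen 1):
  atom 1: C, bond orders sum to 1 (valence 4) → 3 H
  atom 2: C, bond orders sum to 3 (valence 4) → 1 H
  atom 3: C, bond orders sum to 3 (valence 4) → 1 H
  atom 4: O, bond orders sum to 2 (valence 2) → 0 H
  atom 5: C, bond orders sum to 2 (valence 4) → 2 H
  atom 6: C, bond orders sum to 2 (valence 4) → 2 H
  atom 7: C, bond orders sum to 2 (valence 4) → 2 H
  atom 8: C, bond orders sum to 2 (valence 4) → 2 H
  atom 9: C, bond orders sum to 3 (valence 4) → 1 H
  atom 10: C, bond orders sum to 2 (valence 4) → 2 H
  atom 11: C, bond orders sum to 1 (valence 4) → 3 H
  atom 12: C, bond orders sum to 2 (valence 4) → 2 H
  atom 13: C, bond orders sum to 4 (valence 4) → 0 H
  atom 14: O, bond orders sum to 1 (valence 2) → 1 H
  atom 15: O, bond orders sum to 2 (valence 2) → 0 H
Totals → C:12, H:22, O:3.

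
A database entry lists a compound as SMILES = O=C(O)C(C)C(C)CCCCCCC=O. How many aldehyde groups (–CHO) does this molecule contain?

1

The aldehyde motif appears at heavy-atom position 14 in the SMILES.
Other groups present: 1 carboxylic acid.
Aldehyde count: 1.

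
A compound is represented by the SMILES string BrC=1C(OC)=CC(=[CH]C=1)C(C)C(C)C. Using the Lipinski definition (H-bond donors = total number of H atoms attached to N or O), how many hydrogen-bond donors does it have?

Donors: find every N or O and count the H atoms it carries.
  atom 4 (O): bond orders sum to 2 → 0 H
Lipinski HBD = 0.

0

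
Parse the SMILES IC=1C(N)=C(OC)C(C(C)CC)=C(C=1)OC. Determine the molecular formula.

Walk through each heavy atom and fill implicit hydrogens from standard valence (C 4, N 3, O 2, S 2, halogen 1):
  atom 1: I (halogen, monovalent) → 0 H
  atom 2: C, bond orders sum to 4 (valence 4) → 0 H
  atom 3: C, bond orders sum to 4 (valence 4) → 0 H
  atom 4: N, bond orders sum to 1 (valence 3) → 2 H
  atom 5: C, bond orders sum to 4 (valence 4) → 0 H
  atom 6: O, bond orders sum to 2 (valence 2) → 0 H
  atom 7: C, bond orders sum to 1 (valence 4) → 3 H
  atom 8: C, bond orders sum to 4 (valence 4) → 0 H
  atom 9: C, bond orders sum to 3 (valence 4) → 1 H
  atom 10: C, bond orders sum to 1 (valence 4) → 3 H
  atom 11: C, bond orders sum to 2 (valence 4) → 2 H
  atom 12: C, bond orders sum to 1 (valence 4) → 3 H
  atom 13: C, bond orders sum to 4 (valence 4) → 0 H
  atom 14: C, bond orders sum to 3 (valence 4) → 1 H
  atom 15: O, bond orders sum to 2 (valence 2) → 0 H
  atom 16: C, bond orders sum to 1 (valence 4) → 3 H
Totals → C:12, H:18, I:1, N:1, O:2.

C12H18INO2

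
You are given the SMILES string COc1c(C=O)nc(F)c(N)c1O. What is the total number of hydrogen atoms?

7

Walk through each heavy atom and fill implicit hydrogens from standard valence (C 4, N 3, O 2, S 2, halogen 1); for lowercase aromatic atoms, an aromatic c carries 1 H when it has two neighbours and 0 H with three, and aromatic n carries 0 H:
  atom 1: C, bond orders sum to 1 (valence 4) → 3 H
  atom 2: O, bond orders sum to 2 (valence 2) → 0 H
  atom 3: aromatic c, 3 neighbours → 0 H
  atom 4: aromatic c, 3 neighbours → 0 H
  atom 5: C, bond orders sum to 3 (valence 4) → 1 H
  atom 6: O, bond orders sum to 2 (valence 2) → 0 H
  atom 7: aromatic n, 2 neighbours → 0 H
  atom 8: aromatic c, 3 neighbours → 0 H
  atom 9: F (halogen, monovalent) → 0 H
  atom 10: aromatic c, 3 neighbours → 0 H
  atom 11: N, bond orders sum to 1 (valence 3) → 2 H
  atom 12: aromatic c, 3 neighbours → 0 H
  atom 13: O, bond orders sum to 1 (valence 2) → 1 H
Total hydrogens: 7.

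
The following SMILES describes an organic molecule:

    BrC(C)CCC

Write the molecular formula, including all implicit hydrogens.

C5H11Br

Walk through each heavy atom and fill implicit hydrogens from standard valence (C 4, N 3, O 2, S 2, halogen 1):
  atom 1: Br (halogen, monovalent) → 0 H
  atom 2: C, bond orders sum to 3 (valence 4) → 1 H
  atom 3: C, bond orders sum to 1 (valence 4) → 3 H
  atom 4: C, bond orders sum to 2 (valence 4) → 2 H
  atom 5: C, bond orders sum to 2 (valence 4) → 2 H
  atom 6: C, bond orders sum to 1 (valence 4) → 3 H
Totals → C:5, H:11, Br:1.
In Hill order: C5H11Br.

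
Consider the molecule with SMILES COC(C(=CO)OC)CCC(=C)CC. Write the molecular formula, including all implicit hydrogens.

C11H20O3

Walk through each heavy atom and fill implicit hydrogens from standard valence (C 4, N 3, O 2, S 2, halogen 1):
  atom 1: C, bond orders sum to 1 (valence 4) → 3 H
  atom 2: O, bond orders sum to 2 (valence 2) → 0 H
  atom 3: C, bond orders sum to 3 (valence 4) → 1 H
  atom 4: C, bond orders sum to 4 (valence 4) → 0 H
  atom 5: C, bond orders sum to 3 (valence 4) → 1 H
  atom 6: O, bond orders sum to 1 (valence 2) → 1 H
  atom 7: O, bond orders sum to 2 (valence 2) → 0 H
  atom 8: C, bond orders sum to 1 (valence 4) → 3 H
  atom 9: C, bond orders sum to 2 (valence 4) → 2 H
  atom 10: C, bond orders sum to 2 (valence 4) → 2 H
  atom 11: C, bond orders sum to 4 (valence 4) → 0 H
  atom 12: C, bond orders sum to 2 (valence 4) → 2 H
  atom 13: C, bond orders sum to 2 (valence 4) → 2 H
  atom 14: C, bond orders sum to 1 (valence 4) → 3 H
Totals → C:11, H:20, O:3.
In Hill order: C11H20O3.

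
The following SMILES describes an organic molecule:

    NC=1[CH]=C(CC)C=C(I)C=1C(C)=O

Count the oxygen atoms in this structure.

Scan the SMILES for O atoms (remember two-letter symbols like Cl and Br are single atoms).
Oxygen count: 1.

1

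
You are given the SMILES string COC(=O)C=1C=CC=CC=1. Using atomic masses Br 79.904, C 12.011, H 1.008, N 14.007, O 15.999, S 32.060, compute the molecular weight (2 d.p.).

First, the molecular formula is C8H8O2 (counting implicit H from valence).
  C: 8 × 12.011 = 96.088
  H: 8 × 1.008 = 8.064
  O: 2 × 15.999 = 31.998
Sum: 8×12.011 + 8×1.008 + 2×15.999 = 136.150 → 136.15 g/mol.

136.15 g/mol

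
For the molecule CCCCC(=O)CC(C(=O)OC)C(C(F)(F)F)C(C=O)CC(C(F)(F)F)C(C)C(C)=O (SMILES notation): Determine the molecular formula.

Walk through each heavy atom and fill implicit hydrogens from standard valence (C 4, N 3, O 2, S 2, halogen 1):
  atom 1: C, bond orders sum to 1 (valence 4) → 3 H
  atom 2: C, bond orders sum to 2 (valence 4) → 2 H
  atom 3: C, bond orders sum to 2 (valence 4) → 2 H
  atom 4: C, bond orders sum to 2 (valence 4) → 2 H
  atom 5: C, bond orders sum to 4 (valence 4) → 0 H
  atom 6: O, bond orders sum to 2 (valence 2) → 0 H
  atom 7: C, bond orders sum to 2 (valence 4) → 2 H
  atom 8: C, bond orders sum to 3 (valence 4) → 1 H
  atom 9: C, bond orders sum to 4 (valence 4) → 0 H
  atom 10: O, bond orders sum to 2 (valence 2) → 0 H
  atom 11: O, bond orders sum to 2 (valence 2) → 0 H
  atom 12: C, bond orders sum to 1 (valence 4) → 3 H
  atom 13: C, bond orders sum to 3 (valence 4) → 1 H
  atom 14: C, bond orders sum to 4 (valence 4) → 0 H
  atom 15: F (halogen, monovalent) → 0 H
  atom 16: F (halogen, monovalent) → 0 H
  atom 17: F (halogen, monovalent) → 0 H
  atom 18: C, bond orders sum to 3 (valence 4) → 1 H
  atom 19: C, bond orders sum to 3 (valence 4) → 1 H
  atom 20: O, bond orders sum to 2 (valence 2) → 0 H
  atom 21: C, bond orders sum to 2 (valence 4) → 2 H
  atom 22: C, bond orders sum to 3 (valence 4) → 1 H
  atom 23: C, bond orders sum to 4 (valence 4) → 0 H
  atom 24: F (halogen, monovalent) → 0 H
  atom 25: F (halogen, monovalent) → 0 H
  atom 26: F (halogen, monovalent) → 0 H
  atom 27: C, bond orders sum to 3 (valence 4) → 1 H
  atom 28: C, bond orders sum to 1 (valence 4) → 3 H
  atom 29: C, bond orders sum to 4 (valence 4) → 0 H
  atom 30: C, bond orders sum to 1 (valence 4) → 3 H
  atom 31: O, bond orders sum to 2 (valence 2) → 0 H
Totals → C:20, H:28, F:6, O:5.

C20H28F6O5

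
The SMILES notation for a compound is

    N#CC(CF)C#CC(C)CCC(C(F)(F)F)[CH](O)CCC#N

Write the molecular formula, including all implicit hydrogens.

C15H18F4N2O

Walk through each heavy atom and fill implicit hydrogens from standard valence (C 4, N 3, O 2, S 2, halogen 1):
  atom 1: N, bond orders sum to 3 (valence 3) → 0 H
  atom 2: C, bond orders sum to 4 (valence 4) → 0 H
  atom 3: C, bond orders sum to 3 (valence 4) → 1 H
  atom 4: C, bond orders sum to 2 (valence 4) → 2 H
  atom 5: F (halogen, monovalent) → 0 H
  atom 6: C, bond orders sum to 4 (valence 4) → 0 H
  atom 7: C, bond orders sum to 4 (valence 4) → 0 H
  atom 8: C, bond orders sum to 3 (valence 4) → 1 H
  atom 9: C, bond orders sum to 1 (valence 4) → 3 H
  atom 10: C, bond orders sum to 2 (valence 4) → 2 H
  atom 11: C, bond orders sum to 2 (valence 4) → 2 H
  atom 12: C, bond orders sum to 3 (valence 4) → 1 H
  atom 13: C, bond orders sum to 4 (valence 4) → 0 H
  atom 14: F (halogen, monovalent) → 0 H
  atom 15: F (halogen, monovalent) → 0 H
  atom 16: F (halogen, monovalent) → 0 H
  atom 17: C with explicit H count 1
  atom 18: O, bond orders sum to 1 (valence 2) → 1 H
  atom 19: C, bond orders sum to 2 (valence 4) → 2 H
  atom 20: C, bond orders sum to 2 (valence 4) → 2 H
  atom 21: C, bond orders sum to 4 (valence 4) → 0 H
  atom 22: N, bond orders sum to 3 (valence 3) → 0 H
Totals → C:15, H:18, F:4, N:2, O:1.
In Hill order: C15H18F4N2O.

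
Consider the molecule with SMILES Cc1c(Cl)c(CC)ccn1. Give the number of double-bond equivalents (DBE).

4

Molecular formula: C8H10ClN.
DoU = (2C + 2 + N − H − X) / 2, where X is the halogen count and O/S are ignored.
    = (2·8 + 2 + 1 − 10 − 1) / 2 = 8 / 2 = 4.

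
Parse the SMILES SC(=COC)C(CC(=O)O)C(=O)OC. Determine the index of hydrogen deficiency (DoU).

3

Molecular formula: C8H12O5S.
DoU = (2C + 2 + N − H − X) / 2, where X is the halogen count and O/S are ignored.
    = (2·8 + 2 + 0 − 12 − 0) / 2 = 6 / 2 = 3.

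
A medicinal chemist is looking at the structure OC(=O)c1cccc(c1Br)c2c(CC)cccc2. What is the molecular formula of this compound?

Walk through each heavy atom and fill implicit hydrogens from standard valence (C 4, N 3, O 2, S 2, halogen 1); for lowercase aromatic atoms, an aromatic c carries 1 H when it has two neighbours and 0 H with three, and aromatic n carries 0 H:
  atom 1: O, bond orders sum to 1 (valence 2) → 1 H
  atom 2: C, bond orders sum to 4 (valence 4) → 0 H
  atom 3: O, bond orders sum to 2 (valence 2) → 0 H
  atom 4: aromatic c, 3 neighbours → 0 H
  atom 5: aromatic c, 2 neighbours → 1 H
  atom 6: aromatic c, 2 neighbours → 1 H
  atom 7: aromatic c, 2 neighbours → 1 H
  atom 8: aromatic c, 3 neighbours → 0 H
  atom 9: aromatic c, 3 neighbours → 0 H
  atom 10: Br (halogen, monovalent) → 0 H
  atom 11: aromatic c, 3 neighbours → 0 H
  atom 12: aromatic c, 3 neighbours → 0 H
  atom 13: C, bond orders sum to 2 (valence 4) → 2 H
  atom 14: C, bond orders sum to 1 (valence 4) → 3 H
  atom 15: aromatic c, 2 neighbours → 1 H
  atom 16: aromatic c, 2 neighbours → 1 H
  atom 17: aromatic c, 2 neighbours → 1 H
  atom 18: aromatic c, 2 neighbours → 1 H
Totals → C:15, H:13, Br:1, O:2.

C15H13BrO2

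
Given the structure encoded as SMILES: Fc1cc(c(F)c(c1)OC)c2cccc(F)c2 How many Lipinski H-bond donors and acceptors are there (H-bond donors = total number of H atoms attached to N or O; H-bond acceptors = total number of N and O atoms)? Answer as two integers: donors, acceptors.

Donors: find every N or O and count the H atoms it carries.
  atom 9 (O): bond orders sum to 2 → 0 H
Lipinski HBD = 0.
Acceptors: N atoms = 0, O atoms = 1 → HBA = 1.

0, 1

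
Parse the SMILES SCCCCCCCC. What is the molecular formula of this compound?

Walk through each heavy atom and fill implicit hydrogens from standard valence (C 4, N 3, O 2, S 2, halogen 1):
  atom 1: S, bond orders sum to 1 (valence 2) → 1 H
  atom 2: C, bond orders sum to 2 (valence 4) → 2 H
  atom 3: C, bond orders sum to 2 (valence 4) → 2 H
  atom 4: C, bond orders sum to 2 (valence 4) → 2 H
  atom 5: C, bond orders sum to 2 (valence 4) → 2 H
  atom 6: C, bond orders sum to 2 (valence 4) → 2 H
  atom 7: C, bond orders sum to 2 (valence 4) → 2 H
  atom 8: C, bond orders sum to 2 (valence 4) → 2 H
  atom 9: C, bond orders sum to 1 (valence 4) → 3 H
Totals → C:8, H:18, S:1.
In Hill order: C8H18S.

C8H18S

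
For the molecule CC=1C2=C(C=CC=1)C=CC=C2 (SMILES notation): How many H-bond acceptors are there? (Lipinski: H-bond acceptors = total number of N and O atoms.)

N atoms: 0; O atoms: 0.
Lipinski HBA = 0 + 0 = 0.

0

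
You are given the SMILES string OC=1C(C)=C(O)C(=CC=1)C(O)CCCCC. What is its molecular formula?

Walk through each heavy atom and fill implicit hydrogens from standard valence (C 4, N 3, O 2, S 2, halogen 1):
  atom 1: O, bond orders sum to 1 (valence 2) → 1 H
  atom 2: C, bond orders sum to 4 (valence 4) → 0 H
  atom 3: C, bond orders sum to 4 (valence 4) → 0 H
  atom 4: C, bond orders sum to 1 (valence 4) → 3 H
  atom 5: C, bond orders sum to 4 (valence 4) → 0 H
  atom 6: O, bond orders sum to 1 (valence 2) → 1 H
  atom 7: C, bond orders sum to 4 (valence 4) → 0 H
  atom 8: C, bond orders sum to 3 (valence 4) → 1 H
  atom 9: C, bond orders sum to 3 (valence 4) → 1 H
  atom 10: C, bond orders sum to 3 (valence 4) → 1 H
  atom 11: O, bond orders sum to 1 (valence 2) → 1 H
  atom 12: C, bond orders sum to 2 (valence 4) → 2 H
  atom 13: C, bond orders sum to 2 (valence 4) → 2 H
  atom 14: C, bond orders sum to 2 (valence 4) → 2 H
  atom 15: C, bond orders sum to 2 (valence 4) → 2 H
  atom 16: C, bond orders sum to 1 (valence 4) → 3 H
Totals → C:13, H:20, O:3.

C13H20O3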